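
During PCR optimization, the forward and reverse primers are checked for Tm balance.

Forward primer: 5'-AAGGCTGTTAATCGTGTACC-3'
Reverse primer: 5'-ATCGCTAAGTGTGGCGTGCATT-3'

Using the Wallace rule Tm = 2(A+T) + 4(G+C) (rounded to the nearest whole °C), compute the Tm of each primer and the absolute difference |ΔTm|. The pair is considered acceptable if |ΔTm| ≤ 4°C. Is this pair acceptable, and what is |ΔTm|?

|ΔTm| = 8°C; the pair is not acceptable.

Forward: A=5 T=6 G=5 C=4 → Tm = 2·11 + 4·9 = 58°C.
Reverse: A=4 T=7 G=7 C=4 → Tm = 2·11 + 4·11 = 66°C.
|ΔTm| = |58 − 66| = 8°C, > 4°C.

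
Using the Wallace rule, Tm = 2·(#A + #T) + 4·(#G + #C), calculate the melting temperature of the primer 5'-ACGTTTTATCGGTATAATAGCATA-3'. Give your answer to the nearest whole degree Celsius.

Base counts: A=8, T=9, G=4, C=3 (length 24).
Tm = 2·(8+9) + 4·(4+3) = 2·17 + 4·7 = 34 + 28 = 62°C.

62°C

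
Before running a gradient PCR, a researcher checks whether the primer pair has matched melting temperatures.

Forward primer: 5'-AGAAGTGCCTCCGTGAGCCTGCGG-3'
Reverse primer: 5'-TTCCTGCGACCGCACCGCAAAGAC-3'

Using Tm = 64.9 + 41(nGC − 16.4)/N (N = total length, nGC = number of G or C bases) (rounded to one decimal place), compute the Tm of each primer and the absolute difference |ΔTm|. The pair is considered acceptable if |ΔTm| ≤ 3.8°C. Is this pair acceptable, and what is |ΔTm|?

|ΔTm| = 1.7°C; the pair is acceptable.

Forward: G+C = 16, N = 24 → Tm = 64.9 + 41·(16 − 16.4)/24 = 64.2°C.
Reverse: G+C = 15, N = 24 → Tm = 64.9 + 41·(15 − 16.4)/24 = 62.5°C.
|ΔTm| = |64.2 − 62.5| = 1.7°C, ≤ 3.8°C.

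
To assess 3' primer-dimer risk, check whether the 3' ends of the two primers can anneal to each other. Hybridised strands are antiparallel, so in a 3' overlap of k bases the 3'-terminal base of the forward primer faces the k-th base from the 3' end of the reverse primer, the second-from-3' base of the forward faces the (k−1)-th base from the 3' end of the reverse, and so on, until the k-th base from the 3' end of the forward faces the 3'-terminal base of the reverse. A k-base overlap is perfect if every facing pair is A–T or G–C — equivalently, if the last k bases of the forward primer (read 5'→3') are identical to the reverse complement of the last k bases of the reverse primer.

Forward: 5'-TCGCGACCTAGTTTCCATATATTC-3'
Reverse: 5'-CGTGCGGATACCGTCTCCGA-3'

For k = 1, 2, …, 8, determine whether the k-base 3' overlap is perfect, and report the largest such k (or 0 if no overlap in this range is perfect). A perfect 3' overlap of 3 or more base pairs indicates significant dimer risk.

Last 8 bases (5'→3') — forward …ATATATTC, reverse …GTCTCCGA.
Reverse complement of the reverse primer's last 8 bases: TCGGAGAC; its first k bases are the reverse complement of the reverse primer's last k bases, so a perfect k-base overlap needs the forward primer's last k bases to equal them.
Comparing (forward last k vs required): k=1: C vs T ✗; k=2: TC vs TC ✓; k=3: TTC vs TCG ✗; k=4: ATTC vs TCGG ✗; k=5: TATTC vs TCGGA ✗; k=6: ATATTC vs TCGGAG ✗; k=7: TATATTC vs TCGGAGA ✗; k=8: ATATATTC vs TCGGAGAC ✗.
Only k = 2 is perfect, so the longest perfect 3' overlap is 2.

Longest perfect overlap: 2 complementary base pairs; below the dimer-risk threshold (threshold 3).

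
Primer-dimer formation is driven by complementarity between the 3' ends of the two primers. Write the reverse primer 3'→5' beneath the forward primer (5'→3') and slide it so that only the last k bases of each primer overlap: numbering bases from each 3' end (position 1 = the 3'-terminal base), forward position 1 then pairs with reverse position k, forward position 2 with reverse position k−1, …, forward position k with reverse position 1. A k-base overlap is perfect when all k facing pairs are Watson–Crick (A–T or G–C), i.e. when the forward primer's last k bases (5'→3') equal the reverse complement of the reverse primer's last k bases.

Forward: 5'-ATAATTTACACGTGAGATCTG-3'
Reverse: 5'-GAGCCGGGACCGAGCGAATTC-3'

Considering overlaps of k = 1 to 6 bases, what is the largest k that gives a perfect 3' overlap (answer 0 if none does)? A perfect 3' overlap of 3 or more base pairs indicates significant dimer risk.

Longest perfect overlap: 1 complementary base pair; below the dimer-risk threshold (threshold 3).

Last 6 bases (5'→3') — forward …GATCTG, reverse …GAATTC.
Reverse complement of the reverse primer's last 6 bases: GAATTC; its first k bases are the reverse complement of the reverse primer's last k bases, so a perfect k-base overlap needs the forward primer's last k bases to equal them.
Comparing (forward last k vs required): k=1: G vs G ✓; k=2: TG vs GA ✗; k=3: CTG vs GAA ✗; k=4: TCTG vs GAAT ✗; k=5: ATCTG vs GAATT ✗; k=6: GATCTG vs GAATTC ✗.
Only k = 1 is perfect, so the longest perfect 3' overlap is 1.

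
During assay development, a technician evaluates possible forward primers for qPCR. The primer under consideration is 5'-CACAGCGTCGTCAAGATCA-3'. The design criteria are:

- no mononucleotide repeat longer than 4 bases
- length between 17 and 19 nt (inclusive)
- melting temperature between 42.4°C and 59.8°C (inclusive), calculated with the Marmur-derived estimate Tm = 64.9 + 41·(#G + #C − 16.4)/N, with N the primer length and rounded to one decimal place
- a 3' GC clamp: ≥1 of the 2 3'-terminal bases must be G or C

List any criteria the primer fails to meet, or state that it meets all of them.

Meets all criteria.

Base counts: A=6, T=3, G=4, C=6 (length 19).
homopolymer run: longest run = 2 ✓
length: length 19 ✓
Tm: Tm = 64.9 + 41·(10 − 16.4)/19 = 51.1°C ✓
GC clamp: 3' end CA has 1 G/C ✓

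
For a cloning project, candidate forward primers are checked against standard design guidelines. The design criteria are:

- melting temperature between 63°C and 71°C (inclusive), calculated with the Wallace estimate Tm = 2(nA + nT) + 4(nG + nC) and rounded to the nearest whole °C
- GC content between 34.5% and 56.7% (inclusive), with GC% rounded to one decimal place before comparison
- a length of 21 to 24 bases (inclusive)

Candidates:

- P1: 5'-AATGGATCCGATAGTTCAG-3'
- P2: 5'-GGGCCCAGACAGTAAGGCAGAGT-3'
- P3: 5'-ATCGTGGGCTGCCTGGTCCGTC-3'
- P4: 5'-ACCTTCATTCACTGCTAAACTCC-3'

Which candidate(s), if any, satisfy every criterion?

P4 only.

P1 (19 nt, A=6 T=5 G=5 C=3): Tm = 2·11 + 4·8 = 54°C, outside 63–71°C ✗; GC 8/19 = 42.1% ✓; length 19, outside 21–24 ✗ — fails.
P2 (23 nt, A=7 T=2 G=9 C=5): Tm = 2·9 + 4·14 = 74°C, outside 63–71°C ✗; GC 14/23 = 60.9%, outside 34.5–56.7% ✗; length 23 ✓ — fails.
P3 (22 nt, A=1 T=6 G=8 C=7): Tm = 2·7 + 4·15 = 74°C, outside 63–71°C ✗; GC 15/22 = 68.2%, outside 34.5–56.7% ✗; length 22 ✓ — fails.
P4 (23 nt, A=6 T=7 G=1 C=9): Tm = 2·13 + 4·10 = 66°C ✓; GC 10/23 = 43.5% ✓; length 23 ✓ — passes.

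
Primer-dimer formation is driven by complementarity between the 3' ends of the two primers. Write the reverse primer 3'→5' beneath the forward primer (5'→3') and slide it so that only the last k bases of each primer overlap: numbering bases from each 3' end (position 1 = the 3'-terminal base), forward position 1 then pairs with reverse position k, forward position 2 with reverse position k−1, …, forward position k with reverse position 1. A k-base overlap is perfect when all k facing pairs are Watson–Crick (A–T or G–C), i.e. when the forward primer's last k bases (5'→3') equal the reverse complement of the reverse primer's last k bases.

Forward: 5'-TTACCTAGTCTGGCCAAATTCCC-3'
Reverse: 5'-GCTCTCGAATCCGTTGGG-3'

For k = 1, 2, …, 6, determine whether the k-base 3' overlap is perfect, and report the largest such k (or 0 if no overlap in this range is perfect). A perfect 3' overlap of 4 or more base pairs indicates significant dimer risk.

Longest perfect overlap: 3 complementary base pairs; below the dimer-risk threshold (threshold 4).

Last 6 bases (5'→3') — forward …ATTCCC, reverse …GTTGGG.
Reverse complement of the reverse primer's last 6 bases: CCCAAC; its first k bases are the reverse complement of the reverse primer's last k bases, so a perfect k-base overlap needs the forward primer's last k bases to equal them.
Comparing (forward last k vs required): k=1: C vs C ✓; k=2: CC vs CC ✓; k=3: CCC vs CCC ✓; k=4: TCCC vs CCCA ✗; k=5: TTCCC vs CCCAA ✗; k=6: ATTCCC vs CCCAAC ✗.
Perfect overlaps at k = 1, 2, 3; the largest is 3.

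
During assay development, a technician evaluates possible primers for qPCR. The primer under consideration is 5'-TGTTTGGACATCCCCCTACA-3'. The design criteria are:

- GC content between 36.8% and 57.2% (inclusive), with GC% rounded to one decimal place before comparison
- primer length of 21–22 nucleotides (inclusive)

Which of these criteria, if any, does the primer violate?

Base counts: A=4, T=6, G=3, C=7 (length 20).
GC content: GC 10/20 = 50.0% ✓
length: length 20, outside 21–22 ✗

Fails: length.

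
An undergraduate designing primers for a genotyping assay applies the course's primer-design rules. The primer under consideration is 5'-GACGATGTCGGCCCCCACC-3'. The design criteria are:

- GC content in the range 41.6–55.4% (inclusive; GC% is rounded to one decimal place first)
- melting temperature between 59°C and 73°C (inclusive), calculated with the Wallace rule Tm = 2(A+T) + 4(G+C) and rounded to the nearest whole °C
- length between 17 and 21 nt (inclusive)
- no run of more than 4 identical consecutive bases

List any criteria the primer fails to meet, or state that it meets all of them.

Base counts: A=3, T=2, G=5, C=9 (length 19).
GC content: GC 14/19 = 73.7%, outside 41.6–55.4% ✗
Tm: Tm = 2·5 + 4·14 = 66°C ✓
length: length 19 ✓
homopolymer run: longest run = 5, exceeds 4 ✗

Fails: GC content, homopolymer run.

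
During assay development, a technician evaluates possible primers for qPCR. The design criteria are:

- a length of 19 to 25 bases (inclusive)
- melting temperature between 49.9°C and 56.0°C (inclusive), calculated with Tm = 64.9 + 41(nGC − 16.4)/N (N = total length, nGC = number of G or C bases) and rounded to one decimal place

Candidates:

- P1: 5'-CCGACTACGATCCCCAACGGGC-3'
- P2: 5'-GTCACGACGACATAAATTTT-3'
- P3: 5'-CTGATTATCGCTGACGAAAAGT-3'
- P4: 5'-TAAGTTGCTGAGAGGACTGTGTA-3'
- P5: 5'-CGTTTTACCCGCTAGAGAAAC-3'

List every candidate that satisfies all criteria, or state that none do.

P1 (22 nt, A=5 T=2 G=5 C=10): length 22 ✓; Tm = 64.9 + 41·(15 − 16.4)/22 = 62.3°C, outside 49.9–56.0°C ✗ — fails.
P2 (20 nt, A=7 T=6 G=3 C=4): length 20 ✓; Tm = 64.9 + 41·(7 − 16.4)/20 = 45.6°C, outside 49.9–56.0°C ✗ — fails.
P3 (22 nt, A=7 T=6 G=5 C=4): length 22 ✓; Tm = 64.9 + 41·(9 − 16.4)/22 = 51.1°C ✓ — passes.
P4 (23 nt, A=6 T=7 G=8 C=2): length 23 ✓; Tm = 64.9 + 41·(10 − 16.4)/23 = 53.5°C ✓ — passes.
P5 (21 nt, A=6 T=5 G=4 C=6): length 21 ✓; Tm = 64.9 + 41·(10 − 16.4)/21 = 52.4°C ✓ — passes.

P3, P4 and P5.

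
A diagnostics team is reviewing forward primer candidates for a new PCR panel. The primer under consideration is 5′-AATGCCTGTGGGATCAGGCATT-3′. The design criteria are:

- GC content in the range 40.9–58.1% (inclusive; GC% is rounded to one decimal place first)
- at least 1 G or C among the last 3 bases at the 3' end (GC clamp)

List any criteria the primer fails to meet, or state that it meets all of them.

Fails: GC clamp.

Base counts: A=5, T=6, G=7, C=4 (length 22).
GC content: GC 11/22 = 50.0% ✓
GC clamp: 3' end ATT has 0 G/C, need ≥1 ✗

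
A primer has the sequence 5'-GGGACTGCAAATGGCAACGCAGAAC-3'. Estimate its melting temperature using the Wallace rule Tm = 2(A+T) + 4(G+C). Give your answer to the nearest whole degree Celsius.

Base counts: A=9, T=2, G=8, C=6 (length 25).
Tm = 2·(9+2) + 4·(8+6) = 2·11 + 4·14 = 22 + 56 = 78°C.

78°C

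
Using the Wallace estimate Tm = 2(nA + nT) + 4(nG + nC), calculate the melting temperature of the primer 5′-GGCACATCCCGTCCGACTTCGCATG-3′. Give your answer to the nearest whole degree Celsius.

Base counts: A=4, T=5, G=6, C=10 (length 25).
Tm = 2·(4+5) + 4·(6+10) = 2·9 + 4·16 = 18 + 64 = 82°C.

82°C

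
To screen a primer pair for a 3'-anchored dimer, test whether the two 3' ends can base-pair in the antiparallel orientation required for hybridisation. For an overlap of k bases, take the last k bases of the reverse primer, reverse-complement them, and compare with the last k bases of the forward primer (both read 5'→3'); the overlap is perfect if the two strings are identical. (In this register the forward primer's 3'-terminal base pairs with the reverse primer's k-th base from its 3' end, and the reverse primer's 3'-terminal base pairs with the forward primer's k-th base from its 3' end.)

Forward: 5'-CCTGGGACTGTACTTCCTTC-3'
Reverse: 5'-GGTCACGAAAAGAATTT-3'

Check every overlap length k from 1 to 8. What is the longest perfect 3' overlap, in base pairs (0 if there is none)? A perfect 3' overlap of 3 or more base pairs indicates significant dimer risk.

Last 8 bases (5'→3') — forward …CTTCCTTC, reverse …AAGAATTT.
Reverse complement of the reverse primer's last 8 bases: AAATTCTT; its first k bases are the reverse complement of the reverse primer's last k bases, so a perfect k-base overlap needs the forward primer's last k bases to equal them.
Comparing (forward last k vs required): k=1: C vs A ✗; k=2: TC vs AA ✗; k=3: TTC vs AAA ✗; k=4: CTTC vs AAAT ✗; k=5: CCTTC vs AAATT ✗; k=6: TCCTTC vs AAATTC ✗; k=7: TTCCTTC vs AAATTCT ✗; k=8: CTTCCTTC vs AAATTCTT ✗.
No overlap length from 1 to 8 is perfect, so the longest perfect 3' overlap is 0.

Longest perfect overlap: 0 complementary base pairs; below the dimer-risk threshold (threshold 3).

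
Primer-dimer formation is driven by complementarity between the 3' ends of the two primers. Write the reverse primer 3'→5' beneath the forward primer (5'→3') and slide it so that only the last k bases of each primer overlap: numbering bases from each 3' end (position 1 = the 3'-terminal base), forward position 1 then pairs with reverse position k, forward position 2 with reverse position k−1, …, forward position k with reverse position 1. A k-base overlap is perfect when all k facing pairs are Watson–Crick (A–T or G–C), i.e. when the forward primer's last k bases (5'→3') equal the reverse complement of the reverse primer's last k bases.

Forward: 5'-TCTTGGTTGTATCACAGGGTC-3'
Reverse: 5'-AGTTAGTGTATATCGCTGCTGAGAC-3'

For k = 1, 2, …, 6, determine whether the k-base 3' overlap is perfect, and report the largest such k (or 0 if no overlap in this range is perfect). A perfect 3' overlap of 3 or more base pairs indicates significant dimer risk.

Longest perfect overlap: 3 complementary base pairs; significant dimer risk (threshold 3).

Last 6 bases (5'→3') — forward …AGGGTC, reverse …TGAGAC.
Reverse complement of the reverse primer's last 6 bases: GTCTCA; its first k bases are the reverse complement of the reverse primer's last k bases, so a perfect k-base overlap needs the forward primer's last k bases to equal them.
Comparing (forward last k vs required): k=1: C vs G ✗; k=2: TC vs GT ✗; k=3: GTC vs GTC ✓; k=4: GGTC vs GTCT ✗; k=5: GGGTC vs GTCTC ✗; k=6: AGGGTC vs GTCTCA ✗.
Only k = 3 is perfect, so the longest perfect 3' overlap is 3.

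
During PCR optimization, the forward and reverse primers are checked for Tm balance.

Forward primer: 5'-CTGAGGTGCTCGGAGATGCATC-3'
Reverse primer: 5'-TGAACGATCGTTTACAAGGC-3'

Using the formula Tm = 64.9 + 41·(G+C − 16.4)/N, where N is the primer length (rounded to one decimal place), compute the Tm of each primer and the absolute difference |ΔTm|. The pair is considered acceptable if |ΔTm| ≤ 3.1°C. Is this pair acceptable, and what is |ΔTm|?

|ΔTm| = 8.9°C; the pair is not acceptable.

Forward: G+C = 13, N = 22 → Tm = 64.9 + 41·(13 − 16.4)/22 = 58.6°C.
Reverse: G+C = 9, N = 20 → Tm = 64.9 + 41·(9 − 16.4)/20 = 49.7°C.
|ΔTm| = |58.6 − 49.7| = 8.9°C, > 3.1°C.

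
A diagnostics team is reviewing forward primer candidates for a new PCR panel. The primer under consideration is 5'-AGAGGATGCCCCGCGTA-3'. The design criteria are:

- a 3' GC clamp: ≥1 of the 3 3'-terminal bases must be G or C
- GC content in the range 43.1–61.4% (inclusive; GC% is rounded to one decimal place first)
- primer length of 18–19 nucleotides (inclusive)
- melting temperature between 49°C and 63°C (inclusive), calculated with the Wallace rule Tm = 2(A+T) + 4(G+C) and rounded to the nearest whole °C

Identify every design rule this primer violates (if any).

Base counts: A=4, T=2, G=6, C=5 (length 17).
GC clamp: 3' end GTA has 1 G/C ✓
GC content: GC 11/17 = 64.7%, outside 43.1–61.4% ✗
length: length 17, outside 18–19 ✗
Tm: Tm = 2·6 + 4·11 = 56°C ✓

Fails: GC content, length.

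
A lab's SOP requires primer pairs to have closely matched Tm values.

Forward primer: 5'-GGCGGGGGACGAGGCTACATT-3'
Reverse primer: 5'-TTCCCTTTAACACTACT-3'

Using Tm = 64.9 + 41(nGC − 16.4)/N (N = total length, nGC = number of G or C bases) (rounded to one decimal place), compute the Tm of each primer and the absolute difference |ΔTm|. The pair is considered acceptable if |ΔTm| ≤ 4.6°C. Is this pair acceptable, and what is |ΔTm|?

|ΔTm| = 20.4°C; the pair is not acceptable.

Forward: G+C = 14, N = 21 → Tm = 64.9 + 41·(14 − 16.4)/21 = 60.2°C.
Reverse: G+C = 6, N = 17 → Tm = 64.9 + 41·(6 − 16.4)/17 = 39.8°C.
|ΔTm| = |60.2 − 39.8| = 20.4°C, > 4.6°C.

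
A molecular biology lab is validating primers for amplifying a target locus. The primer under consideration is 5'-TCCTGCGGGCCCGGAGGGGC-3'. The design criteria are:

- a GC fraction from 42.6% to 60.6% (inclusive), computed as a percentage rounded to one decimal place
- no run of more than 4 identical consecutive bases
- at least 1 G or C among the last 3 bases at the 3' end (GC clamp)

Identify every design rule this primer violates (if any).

Base counts: A=1, T=2, G=10, C=7 (length 20).
GC content: GC 17/20 = 85.0%, outside 42.6–60.6% ✗
homopolymer run: longest run = 4 ✓
GC clamp: 3' end GGC has 3 G/C ✓

Fails: GC content.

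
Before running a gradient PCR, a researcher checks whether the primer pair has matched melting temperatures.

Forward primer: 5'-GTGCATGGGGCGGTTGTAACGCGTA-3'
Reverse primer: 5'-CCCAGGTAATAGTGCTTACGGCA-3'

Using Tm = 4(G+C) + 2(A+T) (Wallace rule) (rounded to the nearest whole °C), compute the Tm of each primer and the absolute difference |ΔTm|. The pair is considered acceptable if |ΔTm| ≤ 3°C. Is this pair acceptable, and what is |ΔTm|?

|ΔTm| = 10°C; the pair is not acceptable.

Forward: A=4 T=6 G=11 C=4 → Tm = 2·10 + 4·15 = 80°C.
Reverse: A=6 T=5 G=6 C=6 → Tm = 2·11 + 4·12 = 70°C.
|ΔTm| = |80 − 70| = 10°C, > 3°C.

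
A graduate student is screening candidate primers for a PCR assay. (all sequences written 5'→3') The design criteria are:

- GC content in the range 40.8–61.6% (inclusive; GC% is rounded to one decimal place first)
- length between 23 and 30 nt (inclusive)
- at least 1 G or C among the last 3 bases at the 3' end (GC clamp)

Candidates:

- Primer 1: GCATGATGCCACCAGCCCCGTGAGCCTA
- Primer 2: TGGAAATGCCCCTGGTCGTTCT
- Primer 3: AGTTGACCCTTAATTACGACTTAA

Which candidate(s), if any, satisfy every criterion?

Primer 1 (28 nt, A=6 T=4 G=7 C=11): GC 18/28 = 64.3%, outside 40.8–61.6% ✗; length 28 ✓; 3' end CTA has 1 G/C ✓ — fails.
Primer 2 (22 nt, A=3 T=7 G=6 C=6): GC 12/22 = 54.5% ✓; length 22, outside 23–30 ✗; 3' end TCT has 1 G/C ✓ — fails.
Primer 3 (24 nt, A=8 T=8 G=3 C=5): GC 8/24 = 33.3%, outside 40.8–61.6% ✗; length 24 ✓; 3' end TAA has 0 G/C, need ≥1 ✗ — fails.

None of the candidates satisfy all criteria.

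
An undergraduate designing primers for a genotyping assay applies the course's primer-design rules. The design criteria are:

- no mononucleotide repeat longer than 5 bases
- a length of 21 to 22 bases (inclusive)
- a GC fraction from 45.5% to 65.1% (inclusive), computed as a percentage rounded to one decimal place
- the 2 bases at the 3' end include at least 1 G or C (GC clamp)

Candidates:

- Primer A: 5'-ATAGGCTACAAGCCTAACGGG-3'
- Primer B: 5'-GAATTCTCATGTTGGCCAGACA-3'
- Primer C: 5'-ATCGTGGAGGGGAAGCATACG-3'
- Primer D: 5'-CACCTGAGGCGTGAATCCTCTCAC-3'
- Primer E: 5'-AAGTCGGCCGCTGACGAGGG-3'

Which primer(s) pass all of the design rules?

Primer A, Primer B and Primer C.

Primer A (21 nt, A=7 T=3 G=6 C=5): longest run = 3 ✓; length 21 ✓; GC 11/21 = 52.4% ✓; 3' end GG has 2 G/C ✓ — passes.
Primer B (22 nt, A=6 T=6 G=5 C=5): longest run = 2 ✓; length 22 ✓; GC 10/22 = 45.5% ✓; 3' end CA has 1 G/C ✓ — passes.
Primer C (21 nt, A=6 T=3 G=9 C=3): longest run = 4 ✓; length 21 ✓; GC 12/21 = 57.1% ✓; 3' end CG has 2 G/C ✓ — passes.
Primer D (24 nt, A=5 T=5 G=5 C=9): longest run = 2 ✓; length 24, outside 21–22 ✗; GC 14/24 = 58.3% ✓; 3' end AC has 1 G/C ✓ — fails.
Primer E (20 nt, A=4 T=2 G=9 C=5): longest run = 3 ✓; length 20, outside 21–22 ✗; GC 14/20 = 70.0%, outside 45.5–65.1% ✗; 3' end GG has 2 G/C ✓ — fails.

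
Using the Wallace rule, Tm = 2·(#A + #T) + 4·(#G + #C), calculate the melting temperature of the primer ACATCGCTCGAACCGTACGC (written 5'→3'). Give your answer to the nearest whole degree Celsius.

64°C

Base counts: A=5, T=3, G=4, C=8 (length 20).
Tm = 2·(5+3) + 4·(4+8) = 2·8 + 4·12 = 16 + 48 = 64°C.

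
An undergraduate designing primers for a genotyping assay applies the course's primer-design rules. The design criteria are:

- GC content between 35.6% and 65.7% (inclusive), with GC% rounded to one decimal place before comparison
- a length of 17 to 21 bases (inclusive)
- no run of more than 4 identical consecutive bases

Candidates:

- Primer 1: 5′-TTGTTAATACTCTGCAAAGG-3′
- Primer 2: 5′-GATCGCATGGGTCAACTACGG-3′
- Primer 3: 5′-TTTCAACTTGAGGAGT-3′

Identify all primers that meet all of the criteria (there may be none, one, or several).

Primer 2 only.

Primer 1 (20 nt, A=6 T=7 G=4 C=3): GC 7/20 = 35.0%, outside 35.6–65.7% ✗; length 20 ✓; longest run = 3 ✓ — fails.
Primer 2 (21 nt, A=5 T=4 G=7 C=5): GC 12/21 = 57.1% ✓; length 21 ✓; longest run = 3 ✓ — passes.
Primer 3 (16 nt, A=4 T=6 G=4 C=2): GC 6/16 = 37.5% ✓; length 16, outside 17–21 ✗; longest run = 3 ✓ — fails.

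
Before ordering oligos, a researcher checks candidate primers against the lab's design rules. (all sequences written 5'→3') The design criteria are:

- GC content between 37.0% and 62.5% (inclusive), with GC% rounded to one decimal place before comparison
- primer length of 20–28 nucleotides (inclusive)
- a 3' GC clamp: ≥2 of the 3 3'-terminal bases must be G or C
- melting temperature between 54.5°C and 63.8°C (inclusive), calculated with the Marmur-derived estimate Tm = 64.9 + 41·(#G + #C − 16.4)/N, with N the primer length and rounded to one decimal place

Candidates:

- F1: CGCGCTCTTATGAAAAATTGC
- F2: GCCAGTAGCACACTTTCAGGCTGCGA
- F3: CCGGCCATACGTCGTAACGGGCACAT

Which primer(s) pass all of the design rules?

F2 only.

F1 (21 nt, A=6 T=6 G=4 C=5): GC 9/21 = 42.9% ✓; length 21 ✓; 3' end TGC has 2 G/C ✓; Tm = 64.9 + 41·(9 − 16.4)/21 = 50.5°C, outside 54.5–63.8°C ✗ — fails.
F2 (26 nt, A=6 T=5 G=7 C=8): GC 15/26 = 57.7% ✓; length 26 ✓; 3' end CGA has 2 G/C ✓; Tm = 64.9 + 41·(15 − 16.4)/26 = 62.7°C ✓ — passes.
F3 (26 nt, A=6 T=4 G=7 C=9): GC 16/26 = 61.5% ✓; length 26 ✓; 3' end CAT has 1 G/C, need ≥2 ✗; Tm = 64.9 + 41·(16 − 16.4)/26 = 64.3°C, outside 54.5–63.8°C ✗ — fails.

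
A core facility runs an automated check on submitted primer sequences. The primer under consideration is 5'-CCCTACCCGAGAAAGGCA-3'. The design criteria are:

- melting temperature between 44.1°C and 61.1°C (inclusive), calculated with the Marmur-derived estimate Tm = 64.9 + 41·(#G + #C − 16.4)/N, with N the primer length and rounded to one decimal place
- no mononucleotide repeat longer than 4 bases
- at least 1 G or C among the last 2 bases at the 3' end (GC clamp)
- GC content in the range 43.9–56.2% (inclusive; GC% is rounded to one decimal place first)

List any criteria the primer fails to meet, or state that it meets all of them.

Base counts: A=6, T=1, G=4, C=7 (length 18).
Tm: Tm = 64.9 + 41·(11 − 16.4)/18 = 52.6°C ✓
homopolymer run: longest run = 3 ✓
GC clamp: 3' end CA has 1 G/C ✓
GC content: GC 11/18 = 61.1%, outside 43.9–56.2% ✗

Fails: GC content.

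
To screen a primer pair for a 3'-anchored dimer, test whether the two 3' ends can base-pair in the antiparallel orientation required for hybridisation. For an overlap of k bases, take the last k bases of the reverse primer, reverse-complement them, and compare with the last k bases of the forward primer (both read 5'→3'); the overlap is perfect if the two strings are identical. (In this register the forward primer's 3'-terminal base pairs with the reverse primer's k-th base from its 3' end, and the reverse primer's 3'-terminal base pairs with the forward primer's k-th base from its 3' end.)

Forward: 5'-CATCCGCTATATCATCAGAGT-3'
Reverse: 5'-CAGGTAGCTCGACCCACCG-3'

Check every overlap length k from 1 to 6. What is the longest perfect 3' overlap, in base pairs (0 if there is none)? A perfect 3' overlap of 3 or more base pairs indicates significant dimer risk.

Longest perfect overlap: 0 complementary base pairs; below the dimer-risk threshold (threshold 3).

Last 6 bases (5'→3') — forward …CAGAGT, reverse …CCACCG.
Reverse complement of the reverse primer's last 6 bases: CGGTGG; its first k bases are the reverse complement of the reverse primer's last k bases, so a perfect k-base overlap needs the forward primer's last k bases to equal them.
Comparing (forward last k vs required): k=1: T vs C ✗; k=2: GT vs CG ✗; k=3: AGT vs CGG ✗; k=4: GAGT vs CGGT ✗; k=5: AGAGT vs CGGTG ✗; k=6: CAGAGT vs CGGTGG ✗.
No overlap length from 1 to 6 is perfect, so the longest perfect 3' overlap is 0.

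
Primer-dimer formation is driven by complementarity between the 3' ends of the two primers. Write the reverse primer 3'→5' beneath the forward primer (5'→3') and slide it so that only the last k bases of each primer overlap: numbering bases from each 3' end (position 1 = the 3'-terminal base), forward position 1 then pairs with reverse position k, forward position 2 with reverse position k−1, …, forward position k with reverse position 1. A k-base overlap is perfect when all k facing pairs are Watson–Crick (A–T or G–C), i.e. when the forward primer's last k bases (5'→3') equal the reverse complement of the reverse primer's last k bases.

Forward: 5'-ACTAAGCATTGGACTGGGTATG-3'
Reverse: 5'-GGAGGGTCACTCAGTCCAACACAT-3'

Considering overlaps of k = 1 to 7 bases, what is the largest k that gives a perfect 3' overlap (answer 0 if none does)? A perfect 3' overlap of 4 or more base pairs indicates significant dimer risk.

Longest perfect overlap: 3 complementary base pairs; below the dimer-risk threshold (threshold 4).

Last 7 bases (5'→3') — forward …GGGTATG, reverse …AACACAT.
Reverse complement of the reverse primer's last 7 bases: ATGTGTT; its first k bases are the reverse complement of the reverse primer's last k bases, so a perfect k-base overlap needs the forward primer's last k bases to equal them.
Comparing (forward last k vs required): k=1: G vs A ✗; k=2: TG vs AT ✗; k=3: ATG vs ATG ✓; k=4: TATG vs ATGT ✗; k=5: GTATG vs ATGTG ✗; k=6: GGTATG vs ATGTGT ✗; k=7: GGGTATG vs ATGTGTT ✗.
Only k = 3 is perfect, so the longest perfect 3' overlap is 3.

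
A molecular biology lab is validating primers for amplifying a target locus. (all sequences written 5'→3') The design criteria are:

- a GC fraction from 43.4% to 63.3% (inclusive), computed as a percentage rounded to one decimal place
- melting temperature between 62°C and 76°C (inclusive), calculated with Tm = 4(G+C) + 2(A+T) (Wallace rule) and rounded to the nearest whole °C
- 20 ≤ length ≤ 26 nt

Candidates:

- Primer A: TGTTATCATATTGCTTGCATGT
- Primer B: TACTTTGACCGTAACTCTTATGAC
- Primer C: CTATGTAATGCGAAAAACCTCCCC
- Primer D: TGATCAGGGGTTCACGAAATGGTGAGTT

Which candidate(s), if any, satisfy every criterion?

Primer A (22 nt, A=4 T=11 G=4 C=3): GC 7/22 = 31.8%, outside 43.4–63.3% ✗; Tm = 2·15 + 4·7 = 58°C, outside 62–76°C ✗; length 22 ✓ — fails.
Primer B (24 nt, A=6 T=9 G=3 C=6): GC 9/24 = 37.5%, outside 43.4–63.3% ✗; Tm = 2·15 + 4·9 = 66°C ✓; length 24 ✓ — fails.
Primer C (24 nt, A=8 T=5 G=3 C=8): GC 11/24 = 45.8% ✓; Tm = 2·13 + 4·11 = 70°C ✓; length 24 ✓ — passes.
Primer D (28 nt, A=7 T=8 G=10 C=3): GC 13/28 = 46.4% ✓; Tm = 2·15 + 4·13 = 82°C, outside 62–76°C ✗; length 28, outside 20–26 ✗ — fails.

Primer C only.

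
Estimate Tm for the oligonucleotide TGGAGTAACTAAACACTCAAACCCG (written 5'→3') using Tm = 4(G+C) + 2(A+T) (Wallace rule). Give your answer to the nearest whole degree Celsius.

Base counts: A=10, T=4, G=4, C=7 (length 25).
Tm = 2·(10+4) + 4·(4+7) = 2·14 + 4·11 = 28 + 44 = 72°C.

72°C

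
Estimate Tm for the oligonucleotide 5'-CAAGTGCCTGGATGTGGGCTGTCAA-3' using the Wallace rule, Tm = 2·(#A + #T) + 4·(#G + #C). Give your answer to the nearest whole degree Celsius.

78°C

Base counts: A=5, T=6, G=9, C=5 (length 25).
Tm = 2·(5+6) + 4·(9+5) = 2·11 + 4·14 = 22 + 56 = 78°C.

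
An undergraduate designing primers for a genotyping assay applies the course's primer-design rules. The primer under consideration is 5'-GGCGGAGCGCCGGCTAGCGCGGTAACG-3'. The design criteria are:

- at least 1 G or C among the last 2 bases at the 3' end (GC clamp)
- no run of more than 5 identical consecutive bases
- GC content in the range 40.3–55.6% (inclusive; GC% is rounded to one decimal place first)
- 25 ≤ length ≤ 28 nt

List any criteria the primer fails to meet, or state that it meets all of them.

Base counts: A=4, T=2, G=13, C=8 (length 27).
GC clamp: 3' end CG has 2 G/C ✓
homopolymer run: longest run = 2 ✓
GC content: GC 21/27 = 77.8%, outside 40.3–55.6% ✗
length: length 27 ✓

Fails: GC content.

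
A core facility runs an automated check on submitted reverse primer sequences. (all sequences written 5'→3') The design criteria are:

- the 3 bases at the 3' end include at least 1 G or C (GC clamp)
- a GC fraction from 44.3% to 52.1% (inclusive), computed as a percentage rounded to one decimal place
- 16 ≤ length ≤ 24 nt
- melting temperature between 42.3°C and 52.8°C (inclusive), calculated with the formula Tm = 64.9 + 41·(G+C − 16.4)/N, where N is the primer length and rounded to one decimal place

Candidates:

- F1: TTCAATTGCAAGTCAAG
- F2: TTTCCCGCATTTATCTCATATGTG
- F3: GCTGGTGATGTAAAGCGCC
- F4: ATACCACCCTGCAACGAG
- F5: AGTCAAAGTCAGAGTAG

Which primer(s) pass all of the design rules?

None of the candidates satisfy all criteria.

F1 (17 nt, A=6 T=5 G=3 C=3): 3' end AAG has 1 G/C ✓; GC 6/17 = 35.3%, outside 44.3–52.1% ✗; length 17 ✓; Tm = 64.9 + 41·(6 − 16.4)/17 = 39.8°C, outside 42.3–52.8°C ✗ — fails.
F2 (24 nt, A=4 T=11 G=3 C=6): 3' end GTG has 2 G/C ✓; GC 9/24 = 37.5%, outside 44.3–52.1% ✗; length 24 ✓; Tm = 64.9 + 41·(9 − 16.4)/24 = 52.3°C ✓ — fails.
F3 (19 nt, A=4 T=4 G=7 C=4): 3' end GCC has 3 G/C ✓; GC 11/19 = 57.9%, outside 44.3–52.1% ✗; length 19 ✓; Tm = 64.9 + 41·(11 − 16.4)/19 = 53.2°C, outside 42.3–52.8°C ✗ — fails.
F4 (18 nt, A=6 T=2 G=3 C=7): 3' end GAG has 2 G/C ✓; GC 10/18 = 55.6%, outside 44.3–52.1% ✗; length 18 ✓; Tm = 64.9 + 41·(10 − 16.4)/18 = 50.3°C ✓ — fails.
F5 (17 nt, A=7 T=3 G=5 C=2): 3' end TAG has 1 G/C ✓; GC 7/17 = 41.2%, outside 44.3–52.1% ✗; length 17 ✓; Tm = 64.9 + 41·(7 − 16.4)/17 = 42.2°C, outside 42.3–52.8°C ✗ — fails.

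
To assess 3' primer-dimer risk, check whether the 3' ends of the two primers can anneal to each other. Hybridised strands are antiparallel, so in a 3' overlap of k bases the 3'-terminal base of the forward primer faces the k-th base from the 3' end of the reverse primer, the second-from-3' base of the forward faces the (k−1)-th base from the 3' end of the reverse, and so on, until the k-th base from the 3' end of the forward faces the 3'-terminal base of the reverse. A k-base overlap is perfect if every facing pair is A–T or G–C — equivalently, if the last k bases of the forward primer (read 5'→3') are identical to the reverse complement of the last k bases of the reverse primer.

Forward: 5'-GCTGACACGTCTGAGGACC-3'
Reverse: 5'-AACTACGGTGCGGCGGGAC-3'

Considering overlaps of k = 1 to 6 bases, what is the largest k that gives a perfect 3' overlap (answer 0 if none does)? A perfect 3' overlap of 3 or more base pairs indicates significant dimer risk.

Last 6 bases (5'→3') — forward …AGGACC, reverse …CGGGAC.
Reverse complement of the reverse primer's last 6 bases: GTCCCG; its first k bases are the reverse complement of the reverse primer's last k bases, so a perfect k-base overlap needs the forward primer's last k bases to equal them.
Comparing (forward last k vs required): k=1: C vs G ✗; k=2: CC vs GT ✗; k=3: ACC vs GTC ✗; k=4: GACC vs GTCC ✗; k=5: GGACC vs GTCCC ✗; k=6: AGGACC vs GTCCCG ✗.
No overlap length from 1 to 6 is perfect, so the longest perfect 3' overlap is 0.

Longest perfect overlap: 0 complementary base pairs; below the dimer-risk threshold (threshold 3).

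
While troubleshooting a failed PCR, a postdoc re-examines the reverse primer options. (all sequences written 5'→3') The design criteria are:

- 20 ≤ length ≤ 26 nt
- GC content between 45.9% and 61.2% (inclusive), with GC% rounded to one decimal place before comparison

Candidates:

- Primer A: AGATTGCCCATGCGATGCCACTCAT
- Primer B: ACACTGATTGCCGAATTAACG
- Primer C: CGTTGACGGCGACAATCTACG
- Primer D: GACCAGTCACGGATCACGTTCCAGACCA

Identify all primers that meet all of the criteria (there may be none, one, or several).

Primer A and Primer C.

Primer A (25 nt, A=6 T=6 G=5 C=8): length 25 ✓; GC 13/25 = 52.0% ✓ — passes.
Primer B (21 nt, A=7 T=5 G=4 C=5): length 21 ✓; GC 9/21 = 42.9%, outside 45.9–61.2% ✗ — fails.
Primer C (21 nt, A=5 T=4 G=6 C=6): length 21 ✓; GC 12/21 = 57.1% ✓ — passes.
Primer D (28 nt, A=8 T=4 G=6 C=10): length 28, outside 20–26 ✗; GC 16/28 = 57.1% ✓ — fails.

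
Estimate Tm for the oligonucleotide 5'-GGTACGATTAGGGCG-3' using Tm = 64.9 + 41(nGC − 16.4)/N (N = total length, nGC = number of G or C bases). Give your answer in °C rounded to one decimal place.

44.7°C

Base counts: A=3, T=3, G=7, C=2; G+C = 9, N = 15.
Tm = 64.9 + 41·(9 − 16.4)/15 = 64.9 + -303.40/15 = 44.7°C.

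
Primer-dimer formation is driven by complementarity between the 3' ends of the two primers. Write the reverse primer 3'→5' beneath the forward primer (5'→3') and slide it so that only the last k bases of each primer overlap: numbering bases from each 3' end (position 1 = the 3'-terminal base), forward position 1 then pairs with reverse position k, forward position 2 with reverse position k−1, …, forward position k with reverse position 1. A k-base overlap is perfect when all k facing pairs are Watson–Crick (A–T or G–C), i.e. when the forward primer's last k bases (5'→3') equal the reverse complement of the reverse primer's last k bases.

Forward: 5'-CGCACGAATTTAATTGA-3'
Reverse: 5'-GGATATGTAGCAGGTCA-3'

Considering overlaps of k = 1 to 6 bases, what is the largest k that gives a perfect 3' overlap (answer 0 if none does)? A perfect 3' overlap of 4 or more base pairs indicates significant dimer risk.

Last 6 bases (5'→3') — forward …AATTGA, reverse …AGGTCA.
Reverse complement of the reverse primer's last 6 bases: TGACCT; its first k bases are the reverse complement of the reverse primer's last k bases, so a perfect k-base overlap needs the forward primer's last k bases to equal them.
Comparing (forward last k vs required): k=1: A vs T ✗; k=2: GA vs TG ✗; k=3: TGA vs TGA ✓; k=4: TTGA vs TGAC ✗; k=5: ATTGA vs TGACC ✗; k=6: AATTGA vs TGACCT ✗.
Only k = 3 is perfect, so the longest perfect 3' overlap is 3.

Longest perfect overlap: 3 complementary base pairs; below the dimer-risk threshold (threshold 4).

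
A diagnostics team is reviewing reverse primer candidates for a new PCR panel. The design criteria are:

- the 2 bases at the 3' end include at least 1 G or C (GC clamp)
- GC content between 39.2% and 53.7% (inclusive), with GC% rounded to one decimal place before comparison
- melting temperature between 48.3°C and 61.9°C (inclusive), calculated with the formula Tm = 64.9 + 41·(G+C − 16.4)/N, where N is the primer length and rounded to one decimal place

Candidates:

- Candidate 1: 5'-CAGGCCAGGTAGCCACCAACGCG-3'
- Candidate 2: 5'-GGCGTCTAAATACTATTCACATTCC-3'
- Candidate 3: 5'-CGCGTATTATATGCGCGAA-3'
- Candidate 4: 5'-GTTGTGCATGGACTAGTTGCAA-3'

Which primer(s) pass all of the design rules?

Candidate 2 only.

Candidate 1 (23 nt, A=6 T=1 G=7 C=9): 3' end CG has 2 G/C ✓; GC 16/23 = 69.6%, outside 39.2–53.7% ✗; Tm = 64.9 + 41·(16 − 16.4)/23 = 64.2°C, outside 48.3–61.9°C ✗ — fails.
Candidate 2 (25 nt, A=7 T=8 G=3 C=7): 3' end CC has 2 G/C ✓; GC 10/25 = 40.0% ✓; Tm = 64.9 + 41·(10 − 16.4)/25 = 54.4°C ✓ — passes.
Candidate 3 (19 nt, A=5 T=5 G=5 C=4): 3' end AA has 0 G/C, need ≥1 ✗; GC 9/19 = 47.4% ✓; Tm = 64.9 + 41·(9 − 16.4)/19 = 48.9°C ✓ — fails.
Candidate 4 (22 nt, A=5 T=7 G=7 C=3): 3' end AA has 0 G/C, need ≥1 ✗; GC 10/22 = 45.5% ✓; Tm = 64.9 + 41·(10 − 16.4)/22 = 53.0°C ✓ — fails.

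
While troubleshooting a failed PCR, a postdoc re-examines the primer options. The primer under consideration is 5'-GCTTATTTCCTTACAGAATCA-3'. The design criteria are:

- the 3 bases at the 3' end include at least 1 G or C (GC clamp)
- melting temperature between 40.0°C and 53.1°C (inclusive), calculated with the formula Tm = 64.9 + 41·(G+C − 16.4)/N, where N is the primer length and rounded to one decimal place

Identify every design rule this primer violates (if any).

Meets all criteria.

Base counts: A=6, T=8, G=2, C=5 (length 21).
GC clamp: 3' end TCA has 1 G/C ✓
Tm: Tm = 64.9 + 41·(7 − 16.4)/21 = 46.5°C ✓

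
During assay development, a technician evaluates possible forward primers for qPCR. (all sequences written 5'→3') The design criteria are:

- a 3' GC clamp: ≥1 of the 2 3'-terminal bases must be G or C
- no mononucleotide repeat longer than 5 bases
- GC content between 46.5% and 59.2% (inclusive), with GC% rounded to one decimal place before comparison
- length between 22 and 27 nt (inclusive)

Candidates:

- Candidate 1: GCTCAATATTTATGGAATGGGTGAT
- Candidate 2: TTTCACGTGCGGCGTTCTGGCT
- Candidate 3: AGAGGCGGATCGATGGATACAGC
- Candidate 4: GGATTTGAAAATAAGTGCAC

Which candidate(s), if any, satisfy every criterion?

Candidate 1 (25 nt, A=7 T=9 G=7 C=2): 3' end AT has 0 G/C, need ≥1 ✗; longest run = 3 ✓; GC 9/25 = 36.0%, outside 46.5–59.2% ✗; length 25 ✓ — fails.
Candidate 2 (22 nt, A=1 T=8 G=7 C=6): 3' end CT has 1 G/C ✓; longest run = 3 ✓; GC 13/22 = 59.1% ✓; length 22 ✓ — passes.
Candidate 3 (23 nt, A=7 T=3 G=9 C=4): 3' end GC has 2 G/C ✓; longest run = 2 ✓; GC 13/23 = 56.5% ✓; length 23 ✓ — passes.
Candidate 4 (20 nt, A=8 T=5 G=5 C=2): 3' end AC has 1 G/C ✓; longest run = 4 ✓; GC 7/20 = 35.0%, outside 46.5–59.2% ✗; length 20, outside 22–27 ✗ — fails.

Candidate 2 and Candidate 3.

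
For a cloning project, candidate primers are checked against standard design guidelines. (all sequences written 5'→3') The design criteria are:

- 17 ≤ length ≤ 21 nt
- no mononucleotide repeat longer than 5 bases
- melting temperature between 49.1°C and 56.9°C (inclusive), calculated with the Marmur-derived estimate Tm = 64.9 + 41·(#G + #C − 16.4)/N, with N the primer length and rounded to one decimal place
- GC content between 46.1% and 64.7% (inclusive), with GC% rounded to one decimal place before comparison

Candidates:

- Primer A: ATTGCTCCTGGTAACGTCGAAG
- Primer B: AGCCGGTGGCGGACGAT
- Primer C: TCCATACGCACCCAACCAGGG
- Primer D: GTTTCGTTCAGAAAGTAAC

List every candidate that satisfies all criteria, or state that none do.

Primer A (22 nt, A=5 T=6 G=6 C=5): length 22, outside 17–21 ✗; longest run = 2 ✓; Tm = 64.9 + 41·(11 − 16.4)/22 = 54.8°C ✓; GC 11/22 = 50.0% ✓ — fails.
Primer B (17 nt, A=3 T=2 G=8 C=4): length 17 ✓; longest run = 2 ✓; Tm = 64.9 + 41·(12 − 16.4)/17 = 54.3°C ✓; GC 12/17 = 70.6%, outside 46.1–64.7% ✗ — fails.
Primer C (21 nt, A=6 T=2 G=4 C=9): length 21 ✓; longest run = 3 ✓; Tm = 64.9 + 41·(13 − 16.4)/21 = 58.3°C, outside 49.1–56.9°C ✗; GC 13/21 = 61.9% ✓ — fails.
Primer D (19 nt, A=6 T=6 G=4 C=3): length 19 ✓; longest run = 3 ✓; Tm = 64.9 + 41·(7 − 16.4)/19 = 44.6°C, outside 49.1–56.9°C ✗; GC 7/19 = 36.8%, outside 46.1–64.7% ✗ — fails.

None of the candidates satisfy all criteria.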